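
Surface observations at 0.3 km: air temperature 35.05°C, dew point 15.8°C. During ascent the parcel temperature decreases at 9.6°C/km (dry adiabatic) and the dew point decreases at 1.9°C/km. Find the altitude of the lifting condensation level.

T and T_d converge at 9.6 − 1.9 = 7.7°C per km
Height above start = (35.05 − 15.8) / 7.7 = 2.5 km
LCL altitude = 300 m + 2500 m = 2800 m

2.8 km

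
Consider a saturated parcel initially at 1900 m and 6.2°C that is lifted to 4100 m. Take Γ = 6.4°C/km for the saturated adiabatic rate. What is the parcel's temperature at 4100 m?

1900 → 4100 m (saturated adiabatic, 6.4°C/km): ΔT = -6.4 × 2.2 = -14.08°C → T = -7.88°C

-7.88°C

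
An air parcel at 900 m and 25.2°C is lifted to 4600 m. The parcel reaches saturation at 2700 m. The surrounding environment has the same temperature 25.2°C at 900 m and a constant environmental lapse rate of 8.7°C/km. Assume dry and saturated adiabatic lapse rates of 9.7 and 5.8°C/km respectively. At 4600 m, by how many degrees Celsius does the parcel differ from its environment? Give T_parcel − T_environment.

Parcel:
  900 → 2700 m (dry, 9.7°C/km): ΔT = -9.7 × 1.8 = -17.46°C → T = 7.74°C
  2700 → 4600 m (saturated, 5.8°C/km): ΔT = -5.8 × 1.9 = -11.02°C → T = -3.28°C
Environment:
  900 → 4600 m (environment, 8.7°C/km): ΔT = -8.7 × 3.7 = -32.19°C → T = -6.99°C
T_parcel − T_env = -3.28 − (-6.99) = +3.71°C

+3.71°C (parcel warmer than environment)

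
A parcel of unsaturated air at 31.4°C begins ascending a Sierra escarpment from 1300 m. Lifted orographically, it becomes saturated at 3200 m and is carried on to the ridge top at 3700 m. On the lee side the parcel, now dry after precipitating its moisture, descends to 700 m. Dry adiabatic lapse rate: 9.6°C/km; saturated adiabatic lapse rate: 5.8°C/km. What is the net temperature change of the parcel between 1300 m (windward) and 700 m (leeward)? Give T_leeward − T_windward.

1300–3200 m, dry: Δz = 1.9 km ⇒ ΔT = -18.24°C; T = 13.16°C
3200–3700 m, saturated: Δz = 0.5 km ⇒ ΔT = -2.9°C; T = 10.26°C
3700–700 m, dry descent: Δz = 3 km ⇒ ΔT = +28.8°C; T = 39.06°C
Net change vs windward start: 39.06 − 31.4 = +7.66°C

+7.66°C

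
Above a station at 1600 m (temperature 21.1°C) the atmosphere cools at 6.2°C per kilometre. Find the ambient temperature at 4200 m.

4.98°C

1600–4200 m, environmental: Δz = 2.6 km ⇒ ΔT = -16.12°C; T = 4.98°C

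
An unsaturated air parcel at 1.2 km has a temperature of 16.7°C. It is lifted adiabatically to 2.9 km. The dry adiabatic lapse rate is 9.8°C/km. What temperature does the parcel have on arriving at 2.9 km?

1200 → 2900 m (dry adiabatic, 9.8°C/km): ΔT = -9.8 × 1.7 = -16.66°C → T = 0.04°C

0.04°C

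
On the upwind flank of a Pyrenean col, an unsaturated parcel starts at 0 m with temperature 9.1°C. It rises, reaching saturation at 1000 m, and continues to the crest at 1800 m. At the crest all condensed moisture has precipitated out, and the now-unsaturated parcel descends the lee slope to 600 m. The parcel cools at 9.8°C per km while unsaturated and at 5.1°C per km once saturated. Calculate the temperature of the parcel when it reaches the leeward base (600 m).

From 0 m to 1000 m (dry): cools by 9.8 × 1 = 9.8°C, giving -0.7°C.
From 1000 m to 1800 m (saturated): cools by 5.1 × 0.8 = 4.08°C, giving -4.78°C.
From 1800 m to 600 m (dry descent): warms by 9.8 × 1.2 = 11.76°C, giving 6.98°C.

6.98°C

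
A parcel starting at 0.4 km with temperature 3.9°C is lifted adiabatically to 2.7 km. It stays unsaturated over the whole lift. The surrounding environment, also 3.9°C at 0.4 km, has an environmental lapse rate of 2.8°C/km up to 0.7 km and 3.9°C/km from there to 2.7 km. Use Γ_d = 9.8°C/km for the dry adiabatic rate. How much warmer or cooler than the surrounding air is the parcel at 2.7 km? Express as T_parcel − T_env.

Parcel:
  400–2700 m, dry: Δz = 2.3 km ⇒ ΔT = -22.54°C; T = -18.64°C
Environment:
  400–700 m, environment, lower layer: Δz = 0.3 km ⇒ ΔT = -0.84°C; T = 3.06°C
  700–2700 m, environment, upper layer: Δz = 2 km ⇒ ΔT = -7.8°C; T = -4.74°C
T_parcel − T_env = -18.64 − (-4.74) = -13.9°C

-13.9°C (parcel cooler than environment)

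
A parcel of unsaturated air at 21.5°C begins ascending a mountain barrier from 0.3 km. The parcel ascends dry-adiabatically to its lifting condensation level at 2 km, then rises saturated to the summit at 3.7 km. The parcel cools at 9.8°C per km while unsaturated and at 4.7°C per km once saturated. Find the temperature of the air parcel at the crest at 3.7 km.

-3.15°C

Dry to 2000 m: -9.8 × 1.7 km = -16.66°C, so T = 4.84°C.
Saturated to 3700 m: -4.7 × 1.7 km = -7.99°C, so T = -3.15°C.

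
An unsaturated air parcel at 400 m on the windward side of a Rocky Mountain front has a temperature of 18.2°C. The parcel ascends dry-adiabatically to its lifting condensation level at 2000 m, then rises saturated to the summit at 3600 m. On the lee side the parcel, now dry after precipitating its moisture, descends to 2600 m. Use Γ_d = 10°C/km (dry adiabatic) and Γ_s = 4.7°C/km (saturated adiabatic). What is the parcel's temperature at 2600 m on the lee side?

400 → 2000 m (dry, 10°C/km): ΔT = -10 × 1.6 = -16°C → T = 2.2°C
2000 → 3600 m (saturated, 4.7°C/km): ΔT = -4.7 × 1.6 = -7.52°C → T = -5.32°C
3600 → 2600 m (dry descent, 10°C/km): ΔT = +10 × 1 = +10°C → T = 4.68°C

4.68°C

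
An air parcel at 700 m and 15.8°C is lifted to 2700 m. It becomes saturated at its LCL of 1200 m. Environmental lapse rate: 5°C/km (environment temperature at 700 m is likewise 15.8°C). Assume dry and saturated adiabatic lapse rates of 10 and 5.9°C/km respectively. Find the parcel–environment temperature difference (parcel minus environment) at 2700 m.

-3.85°C (parcel cooler than environment)

Parcel:
  700–1200 m, dry: Δz = 0.5 km ⇒ ΔT = -5°C; T = 10.8°C
  1200–2700 m, saturated: Δz = 1.5 km ⇒ ΔT = -8.85°C; T = 1.95°C
Environment:
  700–2700 m, environment: Δz = 2 km ⇒ ΔT = -10°C; T = 5.8°C
T_parcel − T_env = 1.95 − 5.8 = -3.85°C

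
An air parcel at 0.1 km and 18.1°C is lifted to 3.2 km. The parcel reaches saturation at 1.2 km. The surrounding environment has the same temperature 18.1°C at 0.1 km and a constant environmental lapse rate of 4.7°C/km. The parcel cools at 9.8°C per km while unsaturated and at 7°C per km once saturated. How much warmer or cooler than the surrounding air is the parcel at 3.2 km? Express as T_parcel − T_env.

Parcel:
  From 100 m to 1200 m (dry): cools by 9.8 × 1.1 = 10.78°C, giving 7.32°C.
  From 1200 m to 3200 m (saturated): cools by 7 × 2 = 14°C, giving -6.68°C.
Environment:
  From 100 m to 3200 m (environment): cools by 4.7 × 3.1 = 14.57°C, giving 3.53°C.
T_parcel − T_env = -6.68 − 3.53 = -10.21°C

-10.21°C (parcel cooler than environment)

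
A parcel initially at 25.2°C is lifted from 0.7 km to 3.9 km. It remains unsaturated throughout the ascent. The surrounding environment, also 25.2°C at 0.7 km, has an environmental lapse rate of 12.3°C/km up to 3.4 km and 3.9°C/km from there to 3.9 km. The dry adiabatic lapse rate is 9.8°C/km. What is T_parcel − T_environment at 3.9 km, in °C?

Parcel:
  Dry to 3900 m: -9.8 × 3.2 km = -31.36°C, so T = -6.16°C.
Environment:
  Environment, lower layer to 3400 m: -12.3 × 2.7 km = -33.21°C, so T = -8.01°C.
  Environment, upper layer to 3900 m: -3.9 × 0.5 km = -1.95°C, so T = -9.96°C.
T_parcel − T_env = -6.16 − (-9.96) = +3.8°C

+3.8°C (parcel warmer than environment)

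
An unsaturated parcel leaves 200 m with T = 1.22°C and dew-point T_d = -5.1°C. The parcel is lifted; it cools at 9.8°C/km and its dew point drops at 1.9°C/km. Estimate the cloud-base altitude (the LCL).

1000 m

T and T_d converge at 9.8 − 1.9 = 7.9°C per km
Height above start = (1.22 − (-5.1)) / 7.9 = 0.8 km
LCL altitude = 200 m + 800 m = 1000 m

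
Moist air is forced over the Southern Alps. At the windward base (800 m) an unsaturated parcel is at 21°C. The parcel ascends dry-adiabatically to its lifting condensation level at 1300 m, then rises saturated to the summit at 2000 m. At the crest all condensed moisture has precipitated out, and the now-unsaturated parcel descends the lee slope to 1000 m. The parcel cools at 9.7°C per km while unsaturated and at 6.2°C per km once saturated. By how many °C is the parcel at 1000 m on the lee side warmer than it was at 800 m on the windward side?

800–1300 m, dry: Δz = 0.5 km ⇒ ΔT = -4.85°C; T = 16.15°C
1300–2000 m, saturated: Δz = 0.7 km ⇒ ΔT = -4.34°C; T = 11.81°C
2000–1000 m, dry descent: Δz = 1 km ⇒ ΔT = +9.7°C; T = 21.51°C
Net change vs windward start: 21.51 − 21 = +0.51°C

+0.51°C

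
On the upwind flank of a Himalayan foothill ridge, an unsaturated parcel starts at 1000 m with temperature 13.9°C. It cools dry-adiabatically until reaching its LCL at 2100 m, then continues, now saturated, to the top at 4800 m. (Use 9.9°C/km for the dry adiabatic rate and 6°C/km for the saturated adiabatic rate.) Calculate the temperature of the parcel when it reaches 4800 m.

From 1000 m to 2100 m (dry): cools by 9.9 × 1.1 = 10.89°C, giving 3.01°C.
From 2100 m to 4800 m (saturated): cools by 6 × 2.7 = 16.2°C, giving -13.19°C.

-13.19°C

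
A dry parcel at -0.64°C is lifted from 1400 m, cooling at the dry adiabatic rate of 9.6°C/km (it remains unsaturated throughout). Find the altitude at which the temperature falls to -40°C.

Height above start = (-0.64 − (-40)) / 9.6 = 4.1 km
Altitude = 1400 m + 4100 m = 5500 m

5500 m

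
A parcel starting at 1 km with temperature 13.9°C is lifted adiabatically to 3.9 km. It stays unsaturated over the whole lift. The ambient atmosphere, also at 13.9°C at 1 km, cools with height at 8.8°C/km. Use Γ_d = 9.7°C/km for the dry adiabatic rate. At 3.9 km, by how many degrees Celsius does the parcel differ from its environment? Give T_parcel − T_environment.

Parcel:
  1000 → 3900 m (dry, 9.7°C/km): ΔT = -9.7 × 2.9 = -28.13°C → T = -14.23°C
Environment:
  1000 → 3900 m (environment, 8.8°C/km): ΔT = -8.8 × 2.9 = -25.52°C → T = -11.62°C
T_parcel − T_env = -14.23 − (-11.62) = -2.61°C

-2.61°C (parcel cooler than environment)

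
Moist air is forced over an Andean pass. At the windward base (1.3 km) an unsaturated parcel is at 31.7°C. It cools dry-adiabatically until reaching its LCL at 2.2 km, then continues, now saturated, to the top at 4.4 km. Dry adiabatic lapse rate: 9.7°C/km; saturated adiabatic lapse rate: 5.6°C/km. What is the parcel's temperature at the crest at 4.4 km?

10.65°C

1300–2200 m, dry: Δz = 0.9 km ⇒ ΔT = -8.73°C; T = 22.97°C
2200–4400 m, saturated: Δz = 2.2 km ⇒ ΔT = -12.32°C; T = 10.65°C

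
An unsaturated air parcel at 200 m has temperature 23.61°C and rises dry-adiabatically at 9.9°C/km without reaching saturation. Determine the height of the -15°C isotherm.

Height above start = (23.61 − (-15)) / 9.9 = 3.9 km
Altitude = 200 m + 3900 m = 4100 m

4100 m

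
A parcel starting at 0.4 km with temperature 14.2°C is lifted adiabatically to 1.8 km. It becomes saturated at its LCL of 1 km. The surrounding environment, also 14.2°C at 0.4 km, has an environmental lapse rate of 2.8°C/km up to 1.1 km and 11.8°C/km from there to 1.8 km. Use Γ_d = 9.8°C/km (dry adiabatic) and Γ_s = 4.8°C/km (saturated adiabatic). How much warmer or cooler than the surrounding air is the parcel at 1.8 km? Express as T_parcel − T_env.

+0.5°C (parcel warmer than environment)

Parcel:
  400 → 1000 m (dry, 9.8°C/km): ΔT = -9.8 × 0.6 = -5.88°C → T = 8.32°C
  1000 → 1800 m (saturated, 4.8°C/km): ΔT = -4.8 × 0.8 = -3.84°C → T = 4.48°C
Environment:
  400 → 1100 m (environment, lower layer, 2.8°C/km): ΔT = -2.8 × 0.7 = -1.96°C → T = 12.24°C
  1100 → 1800 m (environment, upper layer, 11.8°C/km): ΔT = -11.8 × 0.7 = -8.26°C → T = 3.98°C
T_parcel − T_env = 4.48 − 3.98 = +0.5°C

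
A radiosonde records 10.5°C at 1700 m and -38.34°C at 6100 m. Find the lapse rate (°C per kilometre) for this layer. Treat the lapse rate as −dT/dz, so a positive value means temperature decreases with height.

11.1°C/km

Γ = −ΔT/Δz = (10.5 − (-38.34)) / (6100 − 1700) m
  = 48.84°C / 4.4 km = 11.1°C/km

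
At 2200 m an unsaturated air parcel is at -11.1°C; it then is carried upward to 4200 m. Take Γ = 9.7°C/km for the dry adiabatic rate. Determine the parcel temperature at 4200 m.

-30.5°C

2200 → 4200 m (dry adiabatic, 9.7°C/km): ΔT = -9.7 × 2 = -19.4°C → T = -30.5°C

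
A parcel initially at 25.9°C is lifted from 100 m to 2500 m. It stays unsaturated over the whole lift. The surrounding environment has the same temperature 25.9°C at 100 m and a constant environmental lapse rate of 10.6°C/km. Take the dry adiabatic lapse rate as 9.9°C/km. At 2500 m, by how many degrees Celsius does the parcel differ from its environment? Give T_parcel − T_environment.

+1.68°C (parcel warmer than environment)

Parcel:
  100–2500 m, dry: Δz = 2.4 km ⇒ ΔT = -23.76°C; T = 2.14°C
Environment:
  100–2500 m, environment: Δz = 2.4 km ⇒ ΔT = -25.44°C; T = 0.46°C
T_parcel − T_env = 2.14 − 0.46 = +1.68°C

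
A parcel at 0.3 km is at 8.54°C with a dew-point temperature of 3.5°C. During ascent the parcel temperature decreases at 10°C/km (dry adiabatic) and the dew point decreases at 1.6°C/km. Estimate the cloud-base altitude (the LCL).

T and T_d converge at 10 − 1.6 = 8.4°C per km
Height above start = (8.54 − 3.5) / 8.4 = 0.6 km
LCL altitude = 300 m + 600 m = 900 m

0.9 km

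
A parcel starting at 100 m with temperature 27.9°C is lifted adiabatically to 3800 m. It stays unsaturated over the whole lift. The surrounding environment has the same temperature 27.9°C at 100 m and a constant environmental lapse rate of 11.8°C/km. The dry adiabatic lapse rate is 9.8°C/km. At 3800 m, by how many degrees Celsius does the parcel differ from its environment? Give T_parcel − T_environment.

Parcel:
  100 → 3800 m (dry, 9.8°C/km): ΔT = -9.8 × 3.7 = -36.26°C → T = -8.36°C
Environment:
  100 → 3800 m (environment, 11.8°C/km): ΔT = -11.8 × 3.7 = -43.66°C → T = -15.76°C
T_parcel − T_env = -8.36 − (-15.76) = +7.4°C

+7.4°C (parcel warmer than environment)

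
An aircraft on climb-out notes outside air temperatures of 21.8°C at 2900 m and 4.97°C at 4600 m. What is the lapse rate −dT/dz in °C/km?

Γ = −ΔT/Δz = (21.8 − 4.97) / (4600 − 2900) m
  = 16.83°C / 1.7 km = 9.9°C/km

9.9°C/km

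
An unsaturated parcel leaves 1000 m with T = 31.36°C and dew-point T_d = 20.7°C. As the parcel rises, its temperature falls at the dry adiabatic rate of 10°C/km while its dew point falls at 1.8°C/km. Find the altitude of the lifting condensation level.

T and T_d converge at 10 − 1.8 = 8.2°C per km
Height above start = (31.36 − 20.7) / 8.2 = 1.3 km
LCL altitude = 1000 m + 1300 m = 2300 m

2300 m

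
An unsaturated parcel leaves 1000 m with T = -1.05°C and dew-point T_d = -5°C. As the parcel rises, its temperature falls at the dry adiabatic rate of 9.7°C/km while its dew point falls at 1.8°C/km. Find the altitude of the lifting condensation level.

T and T_d converge at 9.7 − 1.8 = 7.9°C per km
Height above start = (-1.05 − (-5)) / 7.9 = 0.5 km
LCL altitude = 1000 m + 500 m = 1500 m

1500 m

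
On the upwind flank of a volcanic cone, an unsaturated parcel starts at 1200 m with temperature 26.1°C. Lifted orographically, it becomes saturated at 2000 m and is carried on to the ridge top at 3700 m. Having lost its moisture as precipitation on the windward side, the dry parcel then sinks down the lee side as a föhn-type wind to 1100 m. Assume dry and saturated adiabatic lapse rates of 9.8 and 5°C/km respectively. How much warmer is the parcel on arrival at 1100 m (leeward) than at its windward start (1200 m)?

+9.14°C

From 1200 m to 2000 m (dry): cools by 9.8 × 0.8 = 7.84°C, giving 18.26°C.
From 2000 m to 3700 m (saturated): cools by 5 × 1.7 = 8.5°C, giving 9.76°C.
From 3700 m to 1100 m (dry descent): warms by 9.8 × 2.6 = 25.48°C, giving 35.24°C.
Net change vs windward start: 35.24 − 26.1 = +9.14°C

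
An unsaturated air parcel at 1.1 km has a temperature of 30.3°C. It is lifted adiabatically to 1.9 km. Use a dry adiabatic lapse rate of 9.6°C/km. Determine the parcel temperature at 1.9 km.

1100–1900 m, dry adiabatic: Δz = 0.8 km ⇒ ΔT = -7.68°C; T = 22.62°C

22.62°C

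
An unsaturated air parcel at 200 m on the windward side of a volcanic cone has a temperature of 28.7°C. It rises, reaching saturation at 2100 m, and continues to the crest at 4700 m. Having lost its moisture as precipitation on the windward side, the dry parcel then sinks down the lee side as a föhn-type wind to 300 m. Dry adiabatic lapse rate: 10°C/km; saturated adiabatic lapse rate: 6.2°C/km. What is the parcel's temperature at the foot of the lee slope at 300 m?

From 200 m to 2100 m (dry): cools by 10 × 1.9 = 19°C, giving 9.7°C.
From 2100 m to 4700 m (saturated): cools by 6.2 × 2.6 = 16.12°C, giving -6.42°C.
From 4700 m to 300 m (dry descent): warms by 10 × 4.4 = 44°C, giving 37.58°C.

37.58°C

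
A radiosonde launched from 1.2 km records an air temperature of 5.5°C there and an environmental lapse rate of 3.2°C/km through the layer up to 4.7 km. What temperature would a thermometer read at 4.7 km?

1200 → 4700 m (environmental, 3.2°C/km): ΔT = -3.2 × 3.5 = -11.2°C → T = -5.7°C

-5.7°C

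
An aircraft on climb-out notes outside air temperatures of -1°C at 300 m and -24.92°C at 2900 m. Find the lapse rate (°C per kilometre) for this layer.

Γ = −ΔT/Δz = (-1 − (-24.92)) / (2900 − 300) m
  = 23.92°C / 2.6 km = 9.2°C/km

9.2°C/km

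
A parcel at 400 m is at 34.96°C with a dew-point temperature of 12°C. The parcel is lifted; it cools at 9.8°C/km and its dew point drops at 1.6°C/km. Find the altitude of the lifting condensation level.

T and T_d converge at 9.8 − 1.6 = 8.2°C per km
Height above start = (34.96 − 12) / 8.2 = 2.8 km
LCL altitude = 400 m + 2800 m = 3200 m

3200 m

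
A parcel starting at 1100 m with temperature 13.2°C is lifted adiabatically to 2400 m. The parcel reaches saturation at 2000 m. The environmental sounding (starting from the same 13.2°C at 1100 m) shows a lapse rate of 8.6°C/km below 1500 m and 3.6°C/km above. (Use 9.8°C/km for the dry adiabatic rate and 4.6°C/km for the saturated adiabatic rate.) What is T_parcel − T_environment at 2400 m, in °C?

Parcel:
  1100–2000 m, dry: Δz = 0.9 km ⇒ ΔT = -8.82°C; T = 4.38°C
  2000–2400 m, saturated: Δz = 0.4 km ⇒ ΔT = -1.84°C; T = 2.54°C
Environment:
  1100–1500 m, environment, lower layer: Δz = 0.4 km ⇒ ΔT = -3.44°C; T = 9.76°C
  1500–2400 m, environment, upper layer: Δz = 0.9 km ⇒ ΔT = -3.24°C; T = 6.52°C
T_parcel − T_env = 2.54 − 6.52 = -3.98°C

-3.98°C (parcel cooler than environment)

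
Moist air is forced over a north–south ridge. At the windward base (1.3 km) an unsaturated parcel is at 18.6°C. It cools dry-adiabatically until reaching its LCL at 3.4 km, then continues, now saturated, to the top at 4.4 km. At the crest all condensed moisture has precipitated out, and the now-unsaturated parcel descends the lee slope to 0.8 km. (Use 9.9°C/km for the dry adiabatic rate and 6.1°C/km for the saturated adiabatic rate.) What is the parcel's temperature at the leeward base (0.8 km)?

Dry to 3400 m: -9.9 × 2.1 km = -20.79°C, so T = -2.19°C.
Saturated to 4400 m: -6.1 × 1 km = -6.1°C, so T = -8.29°C.
Dry descent to 800 m: +9.9 × 3.6 km = +35.64°C, so T = 27.35°C.

27.35°C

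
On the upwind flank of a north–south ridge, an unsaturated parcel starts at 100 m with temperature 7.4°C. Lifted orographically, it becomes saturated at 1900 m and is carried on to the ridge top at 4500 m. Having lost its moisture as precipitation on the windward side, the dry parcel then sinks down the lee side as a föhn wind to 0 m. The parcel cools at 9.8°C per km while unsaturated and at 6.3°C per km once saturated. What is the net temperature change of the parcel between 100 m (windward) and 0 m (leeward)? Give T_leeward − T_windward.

+10.08°C

Dry to 1900 m: -9.8 × 1.8 km = -17.64°C, so T = -10.24°C.
Saturated to 4500 m: -6.3 × 2.6 km = -16.38°C, so T = -26.62°C.
Dry descent to 0 m: +9.8 × 4.5 km = +44.1°C, so T = 17.48°C.
Net change vs windward start: 17.48 − 7.4 = +10.08°C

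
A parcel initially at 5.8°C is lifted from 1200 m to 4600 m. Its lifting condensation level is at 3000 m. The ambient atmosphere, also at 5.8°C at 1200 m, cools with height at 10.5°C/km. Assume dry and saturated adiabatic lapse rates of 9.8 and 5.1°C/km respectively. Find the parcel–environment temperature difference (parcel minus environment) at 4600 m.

+9.9°C (parcel warmer than environment)

Parcel:
  1200 → 3000 m (dry, 9.8°C/km): ΔT = -9.8 × 1.8 = -17.64°C → T = -11.84°C
  3000 → 4600 m (saturated, 5.1°C/km): ΔT = -5.1 × 1.6 = -8.16°C → T = -20°C
Environment:
  1200 → 4600 m (environment, 10.5°C/km): ΔT = -10.5 × 3.4 = -35.7°C → T = -29.9°C
T_parcel − T_env = -20 − (-29.9) = +9.9°C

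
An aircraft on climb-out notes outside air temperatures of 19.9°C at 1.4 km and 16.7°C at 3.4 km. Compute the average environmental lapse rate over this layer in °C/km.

Γ = −ΔT/Δz = (19.9 − 16.7) / (3400 − 1400) m
  = 3.2°C / 2 km = 1.6°C/km

1.6°C/km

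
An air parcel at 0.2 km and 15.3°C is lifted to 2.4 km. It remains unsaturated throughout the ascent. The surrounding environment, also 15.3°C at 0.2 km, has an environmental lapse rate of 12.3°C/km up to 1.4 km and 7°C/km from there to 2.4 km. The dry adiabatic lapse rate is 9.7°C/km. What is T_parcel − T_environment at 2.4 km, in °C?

+0.42°C (parcel warmer than environment)

Parcel:
  Dry to 2400 m: -9.7 × 2.2 km = -21.34°C, so T = -6.04°C.
Environment:
  Environment, lower layer to 1400 m: -12.3 × 1.2 km = -14.76°C, so T = 0.54°C.
  Environment, upper layer to 2400 m: -7 × 1 km = -7°C, so T = -6.46°C.
T_parcel − T_env = -6.04 − (-6.46) = +0.42°C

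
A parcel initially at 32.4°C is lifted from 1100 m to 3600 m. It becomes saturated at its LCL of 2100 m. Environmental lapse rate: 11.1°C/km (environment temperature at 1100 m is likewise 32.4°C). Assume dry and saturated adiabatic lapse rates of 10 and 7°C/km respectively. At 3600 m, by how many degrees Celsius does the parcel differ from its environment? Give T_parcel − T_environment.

Parcel:
  Dry to 2100 m: -10 × 1 km = -10°C, so T = 22.4°C.
  Saturated to 3600 m: -7 × 1.5 km = -10.5°C, so T = 11.9°C.
Environment:
  Environment to 3600 m: -11.1 × 2.5 km = -27.75°C, so T = 4.65°C.
T_parcel − T_env = 11.9 − 4.65 = +7.25°C

+7.25°C (parcel warmer than environment)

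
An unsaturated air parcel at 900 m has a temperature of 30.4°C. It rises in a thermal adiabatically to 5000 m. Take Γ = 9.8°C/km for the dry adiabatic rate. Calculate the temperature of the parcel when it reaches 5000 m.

Dry adiabatic to 5000 m: -9.8 × 4.1 km = -40.18°C, so T = -9.78°C.

-9.78°C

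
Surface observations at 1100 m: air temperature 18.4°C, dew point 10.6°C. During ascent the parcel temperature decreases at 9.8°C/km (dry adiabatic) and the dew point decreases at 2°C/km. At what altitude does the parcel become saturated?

2100 m

T and T_d converge at 9.8 − 2 = 7.8°C per km
Height above start = (18.4 − 10.6) / 7.8 = 1 km
LCL altitude = 1100 m + 1000 m = 2100 m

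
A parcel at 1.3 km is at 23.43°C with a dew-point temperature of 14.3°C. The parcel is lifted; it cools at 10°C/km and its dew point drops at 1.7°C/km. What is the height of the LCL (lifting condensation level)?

T and T_d converge at 10 − 1.7 = 8.3°C per km
Height above start = (23.43 − 14.3) / 8.3 = 1.1 km
LCL altitude = 1300 m + 1100 m = 2400 m

2.4 km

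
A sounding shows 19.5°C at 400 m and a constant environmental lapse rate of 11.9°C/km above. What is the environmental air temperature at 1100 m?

400–1100 m, environmental: Δz = 0.7 km ⇒ ΔT = -8.33°C; T = 11.17°C

11.17°C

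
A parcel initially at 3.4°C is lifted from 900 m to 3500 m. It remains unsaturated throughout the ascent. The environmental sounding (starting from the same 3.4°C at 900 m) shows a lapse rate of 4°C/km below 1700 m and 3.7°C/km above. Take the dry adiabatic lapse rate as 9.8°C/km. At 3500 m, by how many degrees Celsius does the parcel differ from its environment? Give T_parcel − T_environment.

Parcel:
  From 900 m to 3500 m (dry): cools by 9.8 × 2.6 = 25.48°C, giving -22.08°C.
Environment:
  From 900 m to 1700 m (environment, lower layer): cools by 4 × 0.8 = 3.2°C, giving 0.2°C.
  From 1700 m to 3500 m (environment, upper layer): cools by 3.7 × 1.8 = 6.66°C, giving -6.46°C.
T_parcel − T_env = -22.08 − (-6.46) = -15.62°C

-15.62°C (parcel cooler than environment)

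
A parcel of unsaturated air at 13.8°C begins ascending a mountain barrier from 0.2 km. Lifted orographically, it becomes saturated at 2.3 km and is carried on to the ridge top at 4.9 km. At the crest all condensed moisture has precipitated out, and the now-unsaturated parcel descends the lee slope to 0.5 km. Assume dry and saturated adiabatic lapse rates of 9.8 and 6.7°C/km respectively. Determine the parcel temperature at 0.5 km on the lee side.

From 200 m to 2300 m (dry): cools by 9.8 × 2.1 = 20.58°C, giving -6.78°C.
From 2300 m to 4900 m (saturated): cools by 6.7 × 2.6 = 17.42°C, giving -24.2°C.
From 4900 m to 500 m (dry descent): warms by 9.8 × 4.4 = 43.12°C, giving 18.92°C.

18.92°C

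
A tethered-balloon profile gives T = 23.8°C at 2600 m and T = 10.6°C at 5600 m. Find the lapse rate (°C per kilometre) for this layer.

Γ = −ΔT/Δz = (23.8 − 10.6) / (5600 − 2600) m
  = 13.2°C / 3 km = 4.4°C/km

4.4°C/km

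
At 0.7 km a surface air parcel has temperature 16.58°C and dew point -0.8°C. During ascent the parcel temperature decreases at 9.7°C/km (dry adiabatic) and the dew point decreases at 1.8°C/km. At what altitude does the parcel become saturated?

T and T_d converge at 9.7 − 1.8 = 7.9°C per km
Height above start = (16.58 − (-0.8)) / 7.9 = 2.2 km
LCL altitude = 700 m + 2200 m = 2900 m

2.9 km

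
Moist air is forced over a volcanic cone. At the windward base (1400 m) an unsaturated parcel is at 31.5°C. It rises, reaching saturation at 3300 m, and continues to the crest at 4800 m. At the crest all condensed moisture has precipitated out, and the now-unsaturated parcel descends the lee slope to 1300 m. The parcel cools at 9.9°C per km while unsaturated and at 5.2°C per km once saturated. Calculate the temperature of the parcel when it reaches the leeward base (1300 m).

39.54°C

1400 → 3300 m (dry, 9.9°C/km): ΔT = -9.9 × 1.9 = -18.81°C → T = 12.69°C
3300 → 4800 m (saturated, 5.2°C/km): ΔT = -5.2 × 1.5 = -7.8°C → T = 4.89°C
4800 → 1300 m (dry descent, 9.9°C/km): ΔT = +9.9 × 3.5 = +34.65°C → T = 39.54°C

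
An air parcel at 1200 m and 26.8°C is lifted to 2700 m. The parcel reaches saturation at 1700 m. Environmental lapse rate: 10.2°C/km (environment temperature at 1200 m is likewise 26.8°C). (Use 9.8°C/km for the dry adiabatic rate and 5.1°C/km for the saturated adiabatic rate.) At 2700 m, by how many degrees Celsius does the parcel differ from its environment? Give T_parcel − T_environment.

+5.3°C (parcel warmer than environment)

Parcel:
  1200 → 1700 m (dry, 9.8°C/km): ΔT = -9.8 × 0.5 = -4.9°C → T = 21.9°C
  1700 → 2700 m (saturated, 5.1°C/km): ΔT = -5.1 × 1 = -5.1°C → T = 16.8°C
Environment:
  1200 → 2700 m (environment, 10.2°C/km): ΔT = -10.2 × 1.5 = -15.3°C → T = 11.5°C
T_parcel − T_env = 16.8 − 11.5 = +5.3°C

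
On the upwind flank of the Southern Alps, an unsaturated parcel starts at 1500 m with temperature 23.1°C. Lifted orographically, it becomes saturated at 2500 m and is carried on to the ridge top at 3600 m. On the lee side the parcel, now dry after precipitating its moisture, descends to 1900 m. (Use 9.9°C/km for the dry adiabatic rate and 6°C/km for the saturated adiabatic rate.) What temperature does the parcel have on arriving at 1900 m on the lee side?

23.43°C

From 1500 m to 2500 m (dry): cools by 9.9 × 1 = 9.9°C, giving 13.2°C.
From 2500 m to 3600 m (saturated): cools by 6 × 1.1 = 6.6°C, giving 6.6°C.
From 3600 m to 1900 m (dry descent): warms by 9.9 × 1.7 = 16.83°C, giving 23.43°C.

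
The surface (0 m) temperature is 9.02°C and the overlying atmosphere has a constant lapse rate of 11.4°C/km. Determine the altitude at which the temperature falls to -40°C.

4300 m

Height above start = (9.02 − (-40)) / 11.4 = 4.3 km
Altitude = 0 m + 4300 m = 4300 m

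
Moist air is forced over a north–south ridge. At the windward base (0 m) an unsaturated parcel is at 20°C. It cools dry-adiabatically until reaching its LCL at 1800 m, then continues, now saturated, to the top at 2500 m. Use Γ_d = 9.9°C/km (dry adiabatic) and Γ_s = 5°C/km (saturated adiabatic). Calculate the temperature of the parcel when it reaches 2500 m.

-1.32°C

0 → 1800 m (dry, 9.9°C/km): ΔT = -9.9 × 1.8 = -17.82°C → T = 2.18°C
1800 → 2500 m (saturated, 5°C/km): ΔT = -5 × 0.7 = -3.5°C → T = -1.32°C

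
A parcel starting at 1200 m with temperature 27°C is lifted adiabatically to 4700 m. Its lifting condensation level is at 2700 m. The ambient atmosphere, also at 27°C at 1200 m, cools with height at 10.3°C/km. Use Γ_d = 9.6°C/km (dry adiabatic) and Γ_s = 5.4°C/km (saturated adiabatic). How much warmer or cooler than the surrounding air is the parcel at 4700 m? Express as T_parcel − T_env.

Parcel:
  1200–2700 m, dry: Δz = 1.5 km ⇒ ΔT = -14.4°C; T = 12.6°C
  2700–4700 m, saturated: Δz = 2 km ⇒ ΔT = -10.8°C; T = 1.8°C
Environment:
  1200–4700 m, environment: Δz = 3.5 km ⇒ ΔT = -36.05°C; T = -9.05°C
T_parcel − T_env = 1.8 − (-9.05) = +10.85°C

+10.85°C (parcel warmer than environment)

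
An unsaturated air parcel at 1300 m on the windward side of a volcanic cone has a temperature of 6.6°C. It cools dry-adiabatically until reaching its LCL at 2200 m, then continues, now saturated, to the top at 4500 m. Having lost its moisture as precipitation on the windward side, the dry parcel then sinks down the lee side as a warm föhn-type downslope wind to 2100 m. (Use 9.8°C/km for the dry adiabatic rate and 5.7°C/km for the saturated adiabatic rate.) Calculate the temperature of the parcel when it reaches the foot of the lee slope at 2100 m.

Dry to 2200 m: -9.8 × 0.9 km = -8.82°C, so T = -2.22°C.
Saturated to 4500 m: -5.7 × 2.3 km = -13.11°C, so T = -15.33°C.
Dry descent to 2100 m: +9.8 × 2.4 km = +23.52°C, so T = 8.19°C.

8.19°C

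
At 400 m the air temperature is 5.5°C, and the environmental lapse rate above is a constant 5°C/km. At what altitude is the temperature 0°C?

1500 m

Height above start = (5.5 − 0) / 5 = 1.1 km
Altitude = 400 m + 1100 m = 1500 m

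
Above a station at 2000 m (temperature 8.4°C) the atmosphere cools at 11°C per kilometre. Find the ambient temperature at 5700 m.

2000 → 5700 m (environmental, 11°C/km): ΔT = -11 × 3.7 = -40.7°C → T = -32.3°C

-32.3°C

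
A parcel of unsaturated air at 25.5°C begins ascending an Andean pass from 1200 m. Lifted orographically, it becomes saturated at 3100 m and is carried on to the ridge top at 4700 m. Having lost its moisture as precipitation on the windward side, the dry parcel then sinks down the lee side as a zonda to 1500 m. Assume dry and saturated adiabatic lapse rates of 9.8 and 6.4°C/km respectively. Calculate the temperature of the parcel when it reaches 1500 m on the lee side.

28°C

From 1200 m to 3100 m (dry): cools by 9.8 × 1.9 = 18.62°C, giving 6.88°C.
From 3100 m to 4700 m (saturated): cools by 6.4 × 1.6 = 10.24°C, giving -3.36°C.
From 4700 m to 1500 m (dry descent): warms by 9.8 × 3.2 = 31.36°C, giving 28°C.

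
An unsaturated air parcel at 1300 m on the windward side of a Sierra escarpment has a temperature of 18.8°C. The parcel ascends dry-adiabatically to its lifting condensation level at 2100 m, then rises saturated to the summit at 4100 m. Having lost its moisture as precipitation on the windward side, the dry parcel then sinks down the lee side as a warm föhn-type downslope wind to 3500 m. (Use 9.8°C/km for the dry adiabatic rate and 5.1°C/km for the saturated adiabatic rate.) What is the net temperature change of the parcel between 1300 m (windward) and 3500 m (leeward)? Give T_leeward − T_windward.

1300–2100 m, dry: Δz = 0.8 km ⇒ ΔT = -7.84°C; T = 10.96°C
2100–4100 m, saturated: Δz = 2 km ⇒ ΔT = -10.2°C; T = 0.76°C
4100–3500 m, dry descent: Δz = 0.6 km ⇒ ΔT = +5.88°C; T = 6.64°C
Net change vs windward start: 6.64 − 18.8 = -12.16°C

-12.16°C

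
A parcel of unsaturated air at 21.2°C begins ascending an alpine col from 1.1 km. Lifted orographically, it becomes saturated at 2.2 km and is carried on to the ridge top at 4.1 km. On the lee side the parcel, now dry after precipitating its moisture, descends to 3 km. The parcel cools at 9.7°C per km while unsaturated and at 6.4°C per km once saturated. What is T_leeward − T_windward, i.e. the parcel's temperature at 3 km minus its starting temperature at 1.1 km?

-12.16°C

1100 → 2200 m (dry, 9.7°C/km): ΔT = -9.7 × 1.1 = -10.67°C → T = 10.53°C
2200 → 4100 m (saturated, 6.4°C/km): ΔT = -6.4 × 1.9 = -12.16°C → T = -1.63°C
4100 → 3000 m (dry descent, 9.7°C/km): ΔT = +9.7 × 1.1 = +10.67°C → T = 9.04°C
Net change vs windward start: 9.04 − 21.2 = -12.16°C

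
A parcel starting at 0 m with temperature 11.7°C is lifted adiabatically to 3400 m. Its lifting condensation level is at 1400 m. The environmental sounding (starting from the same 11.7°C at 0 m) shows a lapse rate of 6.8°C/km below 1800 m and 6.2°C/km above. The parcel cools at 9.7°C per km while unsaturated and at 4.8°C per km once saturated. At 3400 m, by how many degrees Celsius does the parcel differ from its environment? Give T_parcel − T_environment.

-1.02°C (parcel cooler than environment)

Parcel:
  0 → 1400 m (dry, 9.7°C/km): ΔT = -9.7 × 1.4 = -13.58°C → T = -1.88°C
  1400 → 3400 m (saturated, 4.8°C/km): ΔT = -4.8 × 2 = -9.6°C → T = -11.48°C
Environment:
  0 → 1800 m (environment, lower layer, 6.8°C/km): ΔT = -6.8 × 1.8 = -12.24°C → T = -0.54°C
  1800 → 3400 m (environment, upper layer, 6.2°C/km): ΔT = -6.2 × 1.6 = -9.92°C → T = -10.46°C
T_parcel − T_env = -11.48 − (-10.46) = -1.02°C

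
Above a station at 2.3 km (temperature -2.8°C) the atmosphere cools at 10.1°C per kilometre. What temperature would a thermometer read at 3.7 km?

-16.94°C

Environmental to 3700 m: -10.1 × 1.4 km = -14.14°C, so T = -16.94°C.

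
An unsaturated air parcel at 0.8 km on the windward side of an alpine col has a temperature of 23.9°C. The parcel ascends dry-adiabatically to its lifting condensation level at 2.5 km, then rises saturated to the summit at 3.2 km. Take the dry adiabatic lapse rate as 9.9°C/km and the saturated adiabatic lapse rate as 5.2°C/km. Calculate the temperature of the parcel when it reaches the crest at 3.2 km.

3.43°C

800–2500 m, dry: Δz = 1.7 km ⇒ ΔT = -16.83°C; T = 7.07°C
2500–3200 m, saturated: Δz = 0.7 km ⇒ ΔT = -3.64°C; T = 3.43°C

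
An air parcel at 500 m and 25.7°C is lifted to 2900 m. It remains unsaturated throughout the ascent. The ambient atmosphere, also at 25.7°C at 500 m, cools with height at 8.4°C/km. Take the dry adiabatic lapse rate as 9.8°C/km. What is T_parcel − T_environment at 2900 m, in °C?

Parcel:
  500–2900 m, dry: Δz = 2.4 km ⇒ ΔT = -23.52°C; T = 2.18°C
Environment:
  500–2900 m, environment: Δz = 2.4 km ⇒ ΔT = -20.16°C; T = 5.54°C
T_parcel − T_env = 2.18 − 5.54 = -3.36°C

-3.36°C (parcel cooler than environment)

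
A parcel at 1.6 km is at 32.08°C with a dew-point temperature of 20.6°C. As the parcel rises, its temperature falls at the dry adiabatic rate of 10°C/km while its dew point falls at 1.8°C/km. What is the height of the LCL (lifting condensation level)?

T and T_d converge at 10 − 1.8 = 8.2°C per km
Height above start = (32.08 − 20.6) / 8.2 = 1.4 km
LCL altitude = 1600 m + 1400 m = 3000 m

3 km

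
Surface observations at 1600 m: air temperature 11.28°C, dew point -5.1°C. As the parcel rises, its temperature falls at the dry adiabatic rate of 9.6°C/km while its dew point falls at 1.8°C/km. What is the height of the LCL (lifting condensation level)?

T and T_d converge at 9.6 − 1.8 = 7.8°C per km
Height above start = (11.28 − (-5.1)) / 7.8 = 2.1 km
LCL altitude = 1600 m + 2100 m = 3700 m

3700 m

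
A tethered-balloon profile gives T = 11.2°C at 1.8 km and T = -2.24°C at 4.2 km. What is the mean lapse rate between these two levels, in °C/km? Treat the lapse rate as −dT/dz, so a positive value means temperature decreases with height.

Γ = −ΔT/Δz = (11.2 − (-2.24)) / (4200 − 1800) m
  = 13.44°C / 2.4 km = 5.6°C/km

5.6°C/km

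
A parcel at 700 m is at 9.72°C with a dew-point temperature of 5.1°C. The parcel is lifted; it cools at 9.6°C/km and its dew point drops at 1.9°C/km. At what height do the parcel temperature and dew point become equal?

T and T_d converge at 9.6 − 1.9 = 7.7°C per km
Height above start = (9.72 − 5.1) / 7.7 = 0.6 km
LCL altitude = 700 m + 600 m = 1300 m

1300 m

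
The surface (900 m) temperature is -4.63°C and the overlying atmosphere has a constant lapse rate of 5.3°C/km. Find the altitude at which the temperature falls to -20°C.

3800 m

Height above start = (-4.63 − (-20)) / 5.3 = 2.9 km
Altitude = 900 m + 2900 m = 3800 m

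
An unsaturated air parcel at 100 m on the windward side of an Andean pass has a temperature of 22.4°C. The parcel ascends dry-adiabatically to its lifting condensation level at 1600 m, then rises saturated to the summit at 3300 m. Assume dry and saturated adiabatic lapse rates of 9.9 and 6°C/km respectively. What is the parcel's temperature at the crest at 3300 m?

Dry to 1600 m: -9.9 × 1.5 km = -14.85°C, so T = 7.55°C.
Saturated to 3300 m: -6 × 1.7 km = -10.2°C, so T = -2.65°C.

-2.65°C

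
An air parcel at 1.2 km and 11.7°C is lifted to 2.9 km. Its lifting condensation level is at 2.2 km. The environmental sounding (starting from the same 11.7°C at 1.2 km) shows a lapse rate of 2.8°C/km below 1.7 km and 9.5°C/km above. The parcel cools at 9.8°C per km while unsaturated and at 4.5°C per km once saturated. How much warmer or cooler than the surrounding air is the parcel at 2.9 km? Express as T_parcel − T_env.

Parcel:
  Dry to 2200 m: -9.8 × 1 km = -9.8°C, so T = 1.9°C.
  Saturated to 2900 m: -4.5 × 0.7 km = -3.15°C, so T = -1.25°C.
Environment:
  Environment, lower layer to 1700 m: -2.8 × 0.5 km = -1.4°C, so T = 10.3°C.
  Environment, upper layer to 2900 m: -9.5 × 1.2 km = -11.4°C, so T = -1.1°C.
T_parcel − T_env = -1.25 − (-1.1) = -0.15°C

-0.15°C (parcel cooler than environment)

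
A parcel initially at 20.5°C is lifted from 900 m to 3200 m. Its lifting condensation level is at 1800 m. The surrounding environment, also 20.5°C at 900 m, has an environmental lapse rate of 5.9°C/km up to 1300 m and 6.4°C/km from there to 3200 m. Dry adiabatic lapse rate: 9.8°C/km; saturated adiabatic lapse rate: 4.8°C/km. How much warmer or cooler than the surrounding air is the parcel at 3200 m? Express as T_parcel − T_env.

Parcel:
  From 900 m to 1800 m (dry): cools by 9.8 × 0.9 = 8.82°C, giving 11.68°C.
  From 1800 m to 3200 m (saturated): cools by 4.8 × 1.4 = 6.72°C, giving 4.96°C.
Environment:
  From 900 m to 1300 m (environment, lower layer): cools by 5.9 × 0.4 = 2.36°C, giving 18.14°C.
  From 1300 m to 3200 m (environment, upper layer): cools by 6.4 × 1.9 = 12.16°C, giving 5.98°C.
T_parcel − T_env = 4.96 − 5.98 = -1.02°C

-1.02°C (parcel cooler than environment)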